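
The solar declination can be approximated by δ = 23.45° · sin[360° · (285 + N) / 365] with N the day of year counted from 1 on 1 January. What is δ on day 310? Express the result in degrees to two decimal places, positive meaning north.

-17.11°

360 × (285 + 310) / 365 = 586.849°; sin(586.849°) = -0.7296.
δ = 23.45 × -0.7296 = -17.109° ≈ -17.11°.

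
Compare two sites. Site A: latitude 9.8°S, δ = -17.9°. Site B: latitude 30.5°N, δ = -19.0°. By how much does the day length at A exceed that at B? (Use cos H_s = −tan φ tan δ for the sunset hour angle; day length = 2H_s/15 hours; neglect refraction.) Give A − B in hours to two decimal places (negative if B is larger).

A: H_s = arccos(−tan -9.8° · tan -17.9°) = 93.20°, so 2H_s/15 = 12.4267 h.
B: H_s = arccos(−tan 30.5° · tan -19.0°) = 78.30°, so 2H_s/15 = 10.4400 h.
A − B = 12.4267 − 10.4400 = 1.9867 h.

+1.99 h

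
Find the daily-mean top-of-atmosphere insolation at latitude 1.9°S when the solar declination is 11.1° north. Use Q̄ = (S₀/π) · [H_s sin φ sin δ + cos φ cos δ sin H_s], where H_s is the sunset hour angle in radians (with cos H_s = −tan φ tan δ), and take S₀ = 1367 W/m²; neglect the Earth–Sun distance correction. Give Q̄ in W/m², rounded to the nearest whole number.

422 W/m²

The sunset hour angle satisfies cos H_s = −tan φ tan δ = 0.0065, giving H_s = 89.63°. In radians, H_s = 1.5643.
H_s sin φ sin δ = 1.5643 × -0.0332 × 0.1925 = -0.0100.
cos φ cos δ sin H_s = 0.9995 × 0.9813 × 1.0000 = 0.9808.
Q̄ = (1367/π) × (-0.0100 + 0.9808) = 435.13 × 0.9708 = 422.42 W/m².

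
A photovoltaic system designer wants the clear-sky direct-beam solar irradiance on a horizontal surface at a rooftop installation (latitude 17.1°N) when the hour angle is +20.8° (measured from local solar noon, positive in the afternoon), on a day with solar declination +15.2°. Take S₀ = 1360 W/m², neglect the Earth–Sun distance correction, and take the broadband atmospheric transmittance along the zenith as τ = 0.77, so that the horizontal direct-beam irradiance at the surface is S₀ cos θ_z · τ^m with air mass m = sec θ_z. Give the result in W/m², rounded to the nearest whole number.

With φ = 17.1°, δ = 15.2°, H = 20.80°: sin φ sin δ = 0.0771, cos φ cos δ cos H = 0.8622, so cos θ_z = 0.9393.
Air mass m = 1/cos θ_z = 1/0.9393 = 1.065; τ^m = 0.77^1.065 = 0.7570.
Surface direct beam = 1360 × 0.9393 × 0.7570 = 967.03 W/m².

967 W/m²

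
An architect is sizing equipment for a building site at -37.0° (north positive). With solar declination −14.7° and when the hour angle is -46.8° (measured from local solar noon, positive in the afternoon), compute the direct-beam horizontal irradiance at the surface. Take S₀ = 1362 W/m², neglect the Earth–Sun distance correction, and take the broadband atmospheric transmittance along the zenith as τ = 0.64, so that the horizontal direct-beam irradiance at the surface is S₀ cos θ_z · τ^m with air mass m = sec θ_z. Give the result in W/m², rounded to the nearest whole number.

With φ = -37.0°, δ = -14.7°, H = -46.80°: sin φ sin δ = 0.1527, cos φ cos δ cos H = 0.5288, so cos θ_z = 0.6815.
Air mass m = 1/cos θ_z = 1/0.6815 = 1.467; τ^m = 0.64^1.467 = 0.5196.
Surface direct beam = 1362 × 0.6815 × 0.5196 = 482.29 W/m².

482 W/m²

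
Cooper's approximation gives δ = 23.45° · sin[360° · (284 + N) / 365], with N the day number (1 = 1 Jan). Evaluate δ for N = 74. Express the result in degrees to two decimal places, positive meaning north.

-2.82°

360 × (284 + 74) / 365 = 353.096°; sin(353.096°) = -0.1202.
δ = 23.45 × -0.1202 = -2.819° ≈ -2.82°.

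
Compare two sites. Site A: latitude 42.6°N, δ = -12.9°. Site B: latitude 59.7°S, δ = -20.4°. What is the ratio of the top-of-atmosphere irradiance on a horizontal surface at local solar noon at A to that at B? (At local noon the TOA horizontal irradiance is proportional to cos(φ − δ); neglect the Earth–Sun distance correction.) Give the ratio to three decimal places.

A: cos θ_z = cos(42.6° − (-12.9°)) = 0.5664.
B: cos θ_z = cos(-59.7° − (-20.4°)) = 0.7738.
Ratio A/B = 0.5664 / 0.7738 = 0.7320.

0.732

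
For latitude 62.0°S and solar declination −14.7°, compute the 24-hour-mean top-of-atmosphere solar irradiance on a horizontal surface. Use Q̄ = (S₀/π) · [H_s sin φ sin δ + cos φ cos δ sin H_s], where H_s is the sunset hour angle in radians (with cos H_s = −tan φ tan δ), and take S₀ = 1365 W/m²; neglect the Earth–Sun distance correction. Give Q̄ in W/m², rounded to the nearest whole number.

375 W/m²

−tan φ tan δ = −(-1.8807)(-0.2623) = -0.4933; H_s = arccos(-0.4933) = 119.56°. In radians, H_s = 2.0867.
H_s sin φ sin δ = 2.0867 × -0.8829 × -0.2538 = 0.4676.
cos φ cos δ sin H_s = 0.4695 × 0.9673 × 0.8698 = 0.3950.
Q̄ = (1365/π) × (0.4676 + 0.3950) = 434.49 × 0.8626 = 374.79 W/m².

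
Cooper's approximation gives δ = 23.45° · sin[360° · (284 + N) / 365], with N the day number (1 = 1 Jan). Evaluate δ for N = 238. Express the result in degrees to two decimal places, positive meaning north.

360 × (284 + 238) / 365 = 514.849°; sin(514.849°) = 0.4250.
δ = 23.45 × 0.4250 = 9.966° ≈ +9.97°.

+9.97°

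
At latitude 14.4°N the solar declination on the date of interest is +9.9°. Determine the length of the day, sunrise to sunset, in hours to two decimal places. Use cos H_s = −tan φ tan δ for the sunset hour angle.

12.34 hours

The sunset hour angle satisfies cos H_s = −tan φ tan δ = -0.0448, giving H_s = 92.57°.
Day length = 2 H_s / 15° h⁻¹ = 185.14° / 15 = 12.343 h.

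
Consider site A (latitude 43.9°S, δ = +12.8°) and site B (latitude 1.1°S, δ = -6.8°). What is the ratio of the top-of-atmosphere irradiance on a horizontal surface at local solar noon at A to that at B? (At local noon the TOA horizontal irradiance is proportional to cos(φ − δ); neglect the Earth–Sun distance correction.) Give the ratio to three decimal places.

A: cos θ_z = cos(-43.9° − (12.8°)) = 0.5490.
B: cos θ_z = cos(-1.1° − (-6.8°)) = 0.9951.
Ratio A/B = 0.5490 / 0.9951 = 0.5517.

0.552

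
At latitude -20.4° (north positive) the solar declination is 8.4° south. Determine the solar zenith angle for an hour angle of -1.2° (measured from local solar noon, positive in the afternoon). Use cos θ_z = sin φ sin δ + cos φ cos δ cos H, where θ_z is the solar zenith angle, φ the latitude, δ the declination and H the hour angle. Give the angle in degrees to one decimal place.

12.1°

With φ = -20.4°, δ = -8.4°, H = -1.20°: sin φ sin δ = 0.0509, cos φ cos δ cos H = 0.9270, so cos θ_z = 0.9779.
θ_z = arccos(0.9779) = 12.07°.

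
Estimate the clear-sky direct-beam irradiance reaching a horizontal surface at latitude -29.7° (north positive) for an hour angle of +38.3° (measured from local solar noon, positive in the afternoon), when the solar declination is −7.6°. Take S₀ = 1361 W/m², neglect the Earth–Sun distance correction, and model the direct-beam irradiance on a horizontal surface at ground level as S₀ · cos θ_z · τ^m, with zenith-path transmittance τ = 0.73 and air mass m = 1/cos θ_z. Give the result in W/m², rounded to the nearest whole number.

660 W/m²

cos θ_z = sin φ sin δ + cos φ cos δ cos H = (-0.4955)(-0.1323) + (0.8686)(0.9912)(0.7848) = 0.7412.
Air mass m = 1/cos θ_z = 1/0.7412 = 1.349; τ^m = 0.73^1.349 = 0.6541.
Surface direct beam = 1361 × 0.7412 × 0.6541 = 659.84 W/m².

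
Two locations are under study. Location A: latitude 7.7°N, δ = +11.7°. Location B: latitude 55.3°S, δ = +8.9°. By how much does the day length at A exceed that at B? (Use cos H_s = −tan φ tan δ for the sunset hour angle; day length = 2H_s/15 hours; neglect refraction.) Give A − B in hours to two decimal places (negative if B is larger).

+1.96 h

A: H_s = arccos(−tan 7.7° · tan 11.7°) = 91.60°, so 2H_s/15 = 12.2133 h.
B: H_s = arccos(−tan -55.3° · tan 8.9°) = 76.93°, so 2H_s/15 = 10.2573 h.
A − B = 12.2133 − 10.2573 = 1.9560 h.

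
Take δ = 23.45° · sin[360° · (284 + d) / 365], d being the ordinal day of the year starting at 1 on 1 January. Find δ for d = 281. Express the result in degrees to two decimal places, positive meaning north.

-6.96°

360 × (284 + 281) / 365 = 557.260°; sin(557.260°) = -0.2967.
δ = 23.45 × -0.2967 = -6.958° ≈ -6.96°.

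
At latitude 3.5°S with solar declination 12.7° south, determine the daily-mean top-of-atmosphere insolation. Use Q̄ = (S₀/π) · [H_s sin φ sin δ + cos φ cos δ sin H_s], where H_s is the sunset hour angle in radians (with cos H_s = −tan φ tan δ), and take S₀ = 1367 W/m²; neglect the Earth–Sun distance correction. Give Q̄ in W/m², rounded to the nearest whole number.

cos H_s = −tan(-3.5°) · tan(-12.7°) = -0.0138, so H_s = arccos(-0.0138) = 90.79°. In radians, H_s = 1.5846.
H_s sin φ sin δ = 1.5846 × -0.0610 × -0.2198 = 0.0212.
cos φ cos δ sin H_s = 0.9981 × 0.9755 × 0.9999 = 0.9735.
Q̄ = (1367/π) × (0.0212 + 0.9735) = 435.13 × 0.9947 = 432.82 W/m².

433 W/m²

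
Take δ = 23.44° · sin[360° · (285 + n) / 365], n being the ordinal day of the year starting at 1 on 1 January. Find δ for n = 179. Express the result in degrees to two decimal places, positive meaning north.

+23.23°

360 × (285 + 179) / 365 = 457.644°; sin(457.644°) = 0.9911.
δ = 23.44 × 0.9911 = 23.231° ≈ +23.23°.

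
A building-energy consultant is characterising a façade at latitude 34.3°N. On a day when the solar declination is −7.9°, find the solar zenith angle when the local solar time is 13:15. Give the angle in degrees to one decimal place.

Hour angle H = 15° × (13.25 − 12) = 18.75°.
cos θ_z = sin(34.3°) sin(-7.9°) + cos(34.3°) cos(-7.9°) cos(18.75°) = -0.0775 + 0.7748 = 0.6973.
θ_z = arccos(0.6973) = 45.79°.

45.8°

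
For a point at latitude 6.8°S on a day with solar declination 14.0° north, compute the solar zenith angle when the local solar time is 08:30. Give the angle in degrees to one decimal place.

Hour angle H = 15° × (8.5 − 12) = -52.50°.
With φ = -6.8°, δ = 14.0°, H = -52.50°: sin φ sin δ = -0.0286, cos φ cos δ cos H = 0.5865, so cos θ_z = 0.5579.
θ_z = arccos(0.5579) = 56.09°.

56.1°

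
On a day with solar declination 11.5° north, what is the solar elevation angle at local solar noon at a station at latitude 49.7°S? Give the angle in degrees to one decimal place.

28.8°

At local solar noon the hour angle is zero, so the elevation is 90° − |φ − δ| = 90° − |-49.7° − (11.5°)| = 90° − 61.2° = 28.8°.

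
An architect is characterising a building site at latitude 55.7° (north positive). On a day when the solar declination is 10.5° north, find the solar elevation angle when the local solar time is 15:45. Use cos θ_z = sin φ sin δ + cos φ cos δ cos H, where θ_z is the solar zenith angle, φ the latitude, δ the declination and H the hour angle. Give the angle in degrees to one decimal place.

Hour angle H = 15° × (15.75 − 12) = 56.25°.
cos θ_z = sin(55.7°) sin(10.5°) + cos(55.7°) cos(10.5°) cos(56.25°) = 0.1505 + 0.3078 = 0.4583.
θ_z = arccos(0.4583) = 62.72°, so the elevation is 90° − 62.72° = 27.28°.

27.3°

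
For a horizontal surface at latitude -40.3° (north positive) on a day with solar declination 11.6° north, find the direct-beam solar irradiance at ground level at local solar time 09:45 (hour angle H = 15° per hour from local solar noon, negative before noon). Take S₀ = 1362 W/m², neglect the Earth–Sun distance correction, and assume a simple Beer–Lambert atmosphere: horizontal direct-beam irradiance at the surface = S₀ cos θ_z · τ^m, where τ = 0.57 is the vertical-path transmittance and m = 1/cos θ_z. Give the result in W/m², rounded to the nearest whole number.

Hour angle H = 15° × (9.75 − 12) = -33.75°.
cos θ_z = sin(-40.3°) sin(11.6°) + cos(-40.3°) cos(11.6°) cos(-33.75°) = -0.1301 + 0.6212 = 0.4911.
Air mass m = 1/cos θ_z = 1/0.4911 = 2.036; τ^m = 0.57^2.036 = 0.3184.
Surface direct beam = 1362 × 0.4911 × 0.3184 = 212.97 W/m².

213 W/m²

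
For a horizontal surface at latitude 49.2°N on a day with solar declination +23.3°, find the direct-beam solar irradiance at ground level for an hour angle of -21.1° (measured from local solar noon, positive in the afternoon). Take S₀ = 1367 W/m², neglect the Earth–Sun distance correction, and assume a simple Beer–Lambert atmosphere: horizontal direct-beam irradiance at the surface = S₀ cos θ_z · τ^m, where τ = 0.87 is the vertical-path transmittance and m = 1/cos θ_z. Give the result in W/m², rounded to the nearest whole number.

cos θ_z = sin φ sin δ + cos φ cos δ cos H = (0.7570)(0.3955) + (0.6534)(0.9184)(0.9330) = 0.8593.
Air mass m = 1/cos θ_z = 1/0.8593 = 1.164; τ^m = 0.87^1.164 = 0.8504.
Surface direct beam = 1367 × 0.8593 × 0.8504 = 998.93 W/m².

999 W/m²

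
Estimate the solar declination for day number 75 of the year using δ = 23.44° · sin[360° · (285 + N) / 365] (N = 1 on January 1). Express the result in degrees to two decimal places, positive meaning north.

-2.02°

360 × (285 + 75) / 365 = 355.068°; sin(355.068°) = -0.0860.
δ = 23.44 × -0.0860 = -2.016° ≈ -2.02°.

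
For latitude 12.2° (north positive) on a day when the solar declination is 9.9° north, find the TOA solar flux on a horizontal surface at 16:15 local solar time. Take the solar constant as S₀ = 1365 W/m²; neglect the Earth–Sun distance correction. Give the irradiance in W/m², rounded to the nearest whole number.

Hour angle H = 15° × (16.25 − 12) = 63.75°.
With φ = 12.2°, δ = 9.9°, H = 63.75°: sin φ sin δ = 0.0363, cos φ cos δ cos H = 0.4259, so cos θ_z = 0.4622.
Top-of-atmosphere irradiance = S₀ cos θ_z = 1365 × 0.4622 = 630.90 W/m².

631 W/m²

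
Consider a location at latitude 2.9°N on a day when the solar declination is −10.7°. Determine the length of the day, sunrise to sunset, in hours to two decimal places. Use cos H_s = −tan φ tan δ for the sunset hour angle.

The sunset hour angle satisfies cos H_s = −tan φ tan δ = 0.0096, giving H_s = 89.45°.
Day length = 2 H_s / 15° h⁻¹ = 178.90° / 15 = 11.927 h.

11.93 hours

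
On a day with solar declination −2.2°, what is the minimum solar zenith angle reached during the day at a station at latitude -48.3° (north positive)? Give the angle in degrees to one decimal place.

At local solar noon the hour angle is zero, so the zenith angle is |φ − δ| = |-48.3° − (-2.2°)| = 46.1°.

46.1°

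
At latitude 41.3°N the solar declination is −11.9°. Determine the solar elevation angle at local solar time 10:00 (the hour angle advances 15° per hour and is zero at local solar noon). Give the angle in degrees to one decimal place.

30.0°

Hour angle H = 15° × (10 − 12) = -30.00°.
With φ = 41.3°, δ = -11.9°, H = -30.00°: sin φ sin δ = -0.1361, cos φ cos δ cos H = 0.6366, so cos θ_z = 0.5005.
θ_z = arccos(0.5005) = 59.97°, so the elevation is 90° − 59.97° = 30.03°.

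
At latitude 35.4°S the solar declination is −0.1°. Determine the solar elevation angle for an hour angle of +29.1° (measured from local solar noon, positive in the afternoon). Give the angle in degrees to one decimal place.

cos θ_z = sin(-35.4°) sin(-0.1°) + cos(-35.4°) cos(-0.1°) cos(29.10°) = 0.0010 + 0.7122 = 0.7132.
θ_z = arccos(0.7132) = 44.50°, so the elevation is 90° − 44.50° = 45.50°.

45.5°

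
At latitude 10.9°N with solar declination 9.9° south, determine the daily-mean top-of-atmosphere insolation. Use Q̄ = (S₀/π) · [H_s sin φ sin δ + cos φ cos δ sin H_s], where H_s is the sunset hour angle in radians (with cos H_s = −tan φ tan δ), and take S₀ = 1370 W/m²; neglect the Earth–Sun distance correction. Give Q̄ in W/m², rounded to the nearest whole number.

400 W/m²

−tan φ tan δ = −(0.1926)(-0.1745) = 0.0336; H_s = arccos(0.0336) = 88.07°. In radians, H_s = 1.5371.
H_s sin φ sin δ = 1.5371 × 0.1891 × -0.1719 = -0.0500.
cos φ cos δ sin H_s = 0.9820 × 0.9851 × 0.9994 = 0.9668.
Q̄ = (1370/π) × (-0.0500 + 0.9668) = 436.08 × 0.9168 = 399.80 W/m².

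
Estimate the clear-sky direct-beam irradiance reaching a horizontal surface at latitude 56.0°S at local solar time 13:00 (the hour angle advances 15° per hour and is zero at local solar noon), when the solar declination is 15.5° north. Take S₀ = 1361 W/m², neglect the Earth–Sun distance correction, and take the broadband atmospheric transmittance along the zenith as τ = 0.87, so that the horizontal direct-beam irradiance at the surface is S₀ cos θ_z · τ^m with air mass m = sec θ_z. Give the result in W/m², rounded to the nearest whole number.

255 W/m²

Hour angle H = 15° × (13 − 12) = 15.00°.
With φ = -56.0°, δ = 15.5°, H = 15.00°: sin φ sin δ = -0.2216, cos φ cos δ cos H = 0.5205, so cos θ_z = 0.2989.
Air mass m = 1/cos θ_z = 1/0.2989 = 3.346; τ^m = 0.87^3.346 = 0.6275.
Surface direct beam = 1361 × 0.2989 × 0.6275 = 255.27 W/m².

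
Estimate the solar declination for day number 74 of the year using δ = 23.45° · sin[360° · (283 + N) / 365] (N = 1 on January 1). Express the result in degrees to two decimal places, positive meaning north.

360 × (283 + 74) / 365 = 352.110°; sin(352.110°) = -0.1373.
δ = 23.45 × -0.1373 = -3.220° ≈ -3.22°.

-3.22°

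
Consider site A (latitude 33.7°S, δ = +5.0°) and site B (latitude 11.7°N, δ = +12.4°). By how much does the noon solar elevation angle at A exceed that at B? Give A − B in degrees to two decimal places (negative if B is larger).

A: 90° − |-33.7 − (5.0)| = 51.30°.
B: 90° − |11.7 − (12.4)| = 89.30°.
A − B = 51.30 − 89.30 = -38.00°.

-38.00°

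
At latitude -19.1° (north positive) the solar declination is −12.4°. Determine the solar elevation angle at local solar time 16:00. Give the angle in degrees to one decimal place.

Hour angle H = 15° × (16 − 12) = 60.00°.
cos θ_z = sin φ sin δ + cos φ cos δ cos H = (-0.3272)(-0.2147) + (0.9449)(0.9767)(0.5000) = 0.5317.
θ_z = arccos(0.5317) = 57.88°, so the elevation is 90° − 57.88° = 32.12°.

32.1°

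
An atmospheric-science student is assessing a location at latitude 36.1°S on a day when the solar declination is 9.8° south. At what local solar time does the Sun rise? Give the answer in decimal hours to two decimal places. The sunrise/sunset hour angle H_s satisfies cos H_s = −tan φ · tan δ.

5.52 h

The sunset hour angle satisfies cos H_s = −tan φ tan δ = -0.1260, giving H_s = 97.24°.
Sunrise is at 12 − H_s/15 = 12 − 6.483 = 5.517 h local solar time.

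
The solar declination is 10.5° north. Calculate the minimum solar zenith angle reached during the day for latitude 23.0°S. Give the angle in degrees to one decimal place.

At local solar noon the hour angle is zero, so the zenith angle is |φ − δ| = |-23.0° − (10.5°)| = 33.5°.

33.5°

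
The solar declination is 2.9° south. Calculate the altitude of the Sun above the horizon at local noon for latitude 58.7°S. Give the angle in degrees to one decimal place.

At local solar noon the hour angle is zero, so the elevation is 90° − |φ − δ| = 90° − |-58.7° − (-2.9°)| = 90° − 55.8° = 34.2°.

34.2°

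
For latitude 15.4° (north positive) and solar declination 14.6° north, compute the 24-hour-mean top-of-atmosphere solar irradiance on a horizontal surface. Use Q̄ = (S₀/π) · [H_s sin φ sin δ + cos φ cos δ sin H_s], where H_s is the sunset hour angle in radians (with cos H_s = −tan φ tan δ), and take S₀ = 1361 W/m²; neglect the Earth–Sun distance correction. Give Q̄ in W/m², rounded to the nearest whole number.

451 W/m²

cos H_s = −tan(15.4°) · tan(14.6°) = -0.0717, so H_s = arccos(-0.0717) = 94.11°. In radians, H_s = 1.6425.
H_s sin φ sin δ = 1.6425 × 0.2656 × 0.2521 = 0.1100.
cos φ cos δ sin H_s = 0.9641 × 0.9677 × 0.9974 = 0.9305.
Q̄ = (1361/π) × (0.1100 + 0.9305) = 433.22 × 1.0405 = 450.77 W/m².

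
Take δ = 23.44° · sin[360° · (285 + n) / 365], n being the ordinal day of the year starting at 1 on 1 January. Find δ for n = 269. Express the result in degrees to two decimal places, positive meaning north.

360 × (285 + 269) / 365 = 546.411°; sin(546.411°) = -0.1117.
δ = 23.44 × -0.1117 = -2.618° ≈ -2.62°.

-2.62°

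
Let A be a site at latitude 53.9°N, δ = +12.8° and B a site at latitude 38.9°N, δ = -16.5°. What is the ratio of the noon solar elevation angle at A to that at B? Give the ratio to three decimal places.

1.413

A: 90° − |53.9 − (12.8)| = 48.90°.
B: 90° − |38.9 − (-16.5)| = 34.60°.
Ratio A/B = 48.9000 / 34.6000 = 1.4133.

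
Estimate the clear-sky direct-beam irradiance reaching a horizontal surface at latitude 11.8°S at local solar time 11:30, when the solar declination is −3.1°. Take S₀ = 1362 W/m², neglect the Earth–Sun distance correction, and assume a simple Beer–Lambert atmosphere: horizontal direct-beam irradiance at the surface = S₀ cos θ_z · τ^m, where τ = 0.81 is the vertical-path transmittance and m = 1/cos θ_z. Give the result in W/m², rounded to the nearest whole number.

Hour angle H = 15° × (11.5 − 12) = -7.50°.
cos θ_z = sin φ sin δ + cos φ cos δ cos H = (-0.2045)(-0.0541) + (0.9789)(0.9985)(0.9914) = 0.9801.
Air mass m = 1/cos θ_z = 1/0.9801 = 1.020; τ^m = 0.81^1.020 = 0.8066.
Surface direct beam = 1362 × 0.9801 × 0.8066 = 1076.73 W/m².

1077 W/m²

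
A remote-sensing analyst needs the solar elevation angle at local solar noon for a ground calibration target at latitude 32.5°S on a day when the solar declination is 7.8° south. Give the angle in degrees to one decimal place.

At local solar noon the hour angle is zero, so the elevation is 90° − |φ − δ| = 90° − |-32.5° − (-7.8°)| = 90° − 24.7° = 65.3°.

65.3°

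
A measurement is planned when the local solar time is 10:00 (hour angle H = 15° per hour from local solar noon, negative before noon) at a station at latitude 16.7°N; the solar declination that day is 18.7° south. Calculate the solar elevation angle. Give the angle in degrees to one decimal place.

43.9°

Hour angle H = 15° × (10 − 12) = -30.00°.
cos θ_z = sin(16.7°) sin(-18.7°) + cos(16.7°) cos(-18.7°) cos(-30.00°) = -0.0921 + 0.7857 = 0.6936.
θ_z = arccos(0.6936) = 46.08°, so the elevation is 90° − 46.08° = 43.92°.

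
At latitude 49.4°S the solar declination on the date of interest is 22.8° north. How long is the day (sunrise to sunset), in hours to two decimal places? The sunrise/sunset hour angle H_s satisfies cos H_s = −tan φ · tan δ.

cos H_s = −tan(-49.4°) · tan(22.8°) = 0.4904, so H_s = arccos(0.4904) = 60.63°.
Day length = 2 H_s / 15° h⁻¹ = 121.26° / 15 = 8.084 h.

8.08 hours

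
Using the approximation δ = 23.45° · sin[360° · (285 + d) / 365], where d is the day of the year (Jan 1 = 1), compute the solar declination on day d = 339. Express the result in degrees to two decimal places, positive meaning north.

-22.70°

360 × (285 + 339) / 365 = 615.452°; sin(615.452°) = -0.9679.
δ = 23.45 × -0.9679 = -22.697° ≈ -22.70°.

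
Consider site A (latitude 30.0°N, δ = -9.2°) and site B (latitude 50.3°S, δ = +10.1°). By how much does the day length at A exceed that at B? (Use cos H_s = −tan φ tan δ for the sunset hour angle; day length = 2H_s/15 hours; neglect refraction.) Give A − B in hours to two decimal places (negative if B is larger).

A: H_s = arccos(−tan 30.0° · tan -9.2°) = 84.63°, so 2H_s/15 = 11.2840 h.
B: H_s = arccos(−tan -50.3° · tan 10.1°) = 77.61°, so 2H_s/15 = 10.3480 h.
A − B = 11.2840 − 10.3480 = 0.9360 h.

+0.94 h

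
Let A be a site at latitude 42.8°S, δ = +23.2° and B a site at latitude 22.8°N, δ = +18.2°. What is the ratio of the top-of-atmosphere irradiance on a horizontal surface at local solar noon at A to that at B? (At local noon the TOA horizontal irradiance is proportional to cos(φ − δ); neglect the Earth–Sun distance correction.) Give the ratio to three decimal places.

A: cos θ_z = cos(-42.8° − (23.2°)) = 0.4067.
B: cos θ_z = cos(22.8° − (18.2°)) = 0.9968.
Ratio A/B = 0.4067 / 0.9968 = 0.4080.

0.408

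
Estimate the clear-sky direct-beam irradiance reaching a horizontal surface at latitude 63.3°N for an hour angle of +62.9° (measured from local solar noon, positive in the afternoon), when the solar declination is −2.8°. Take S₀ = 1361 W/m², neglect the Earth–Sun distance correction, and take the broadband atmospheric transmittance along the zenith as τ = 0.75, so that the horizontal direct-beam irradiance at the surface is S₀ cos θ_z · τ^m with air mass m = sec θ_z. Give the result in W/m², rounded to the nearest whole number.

With φ = 63.3°, δ = -2.8°, H = 62.90°: sin φ sin δ = -0.0436, cos φ cos δ cos H = 0.2044, so cos θ_z = 0.1608.
Air mass m = 1/cos θ_z = 1/0.1608 = 6.219; τ^m = 0.75^6.219 = 0.1671.
Surface direct beam = 1361 × 0.1608 × 0.1671 = 36.57 W/m².

37 W/m²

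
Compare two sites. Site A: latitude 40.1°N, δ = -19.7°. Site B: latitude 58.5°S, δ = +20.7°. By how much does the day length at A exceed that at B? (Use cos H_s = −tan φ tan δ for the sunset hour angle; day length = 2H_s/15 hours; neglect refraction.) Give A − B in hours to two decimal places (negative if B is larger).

+2.74 h

A: H_s = arccos(−tan 40.1° · tan -19.7°) = 72.45°, so 2H_s/15 = 9.6600 h.
B: H_s = arccos(−tan -58.5° · tan 20.7°) = 51.93°, so 2H_s/15 = 6.9240 h.
A − B = 9.6600 − 6.9240 = 2.7360 h.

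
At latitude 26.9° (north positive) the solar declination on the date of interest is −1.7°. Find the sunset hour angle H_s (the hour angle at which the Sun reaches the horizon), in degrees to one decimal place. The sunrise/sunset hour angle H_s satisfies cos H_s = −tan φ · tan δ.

cos H_s = −tan(26.9°) · tan(-1.7°) = 0.0151, so H_s = arccos(0.0151) = 89.13°.

89.1°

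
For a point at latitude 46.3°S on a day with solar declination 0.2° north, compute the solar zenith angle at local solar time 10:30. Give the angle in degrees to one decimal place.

Hour angle H = 15° × (10.5 − 12) = -22.50°.
cos θ_z = sin(-46.3°) sin(0.2°) + cos(-46.3°) cos(0.2°) cos(-22.50°) = -0.0025 + 0.6383 = 0.6358.
θ_z = arccos(0.6358) = 50.52°.

50.5°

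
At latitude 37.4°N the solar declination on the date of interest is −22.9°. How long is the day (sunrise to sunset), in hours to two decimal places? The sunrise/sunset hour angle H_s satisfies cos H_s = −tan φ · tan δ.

−tan φ tan δ = −(0.7646)(-0.4224) = 0.3230; H_s = arccos(0.3230) = 71.16°.
Day length = 2 H_s / 15° h⁻¹ = 142.32° / 15 = 9.488 h.

9.49 hours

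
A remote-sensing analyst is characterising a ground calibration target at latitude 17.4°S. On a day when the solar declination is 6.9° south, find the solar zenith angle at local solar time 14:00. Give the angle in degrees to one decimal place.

31.1°

Hour angle H = 15° × (14 − 12) = 30.00°.
cos θ_z = sin φ sin δ + cos φ cos δ cos H = (-0.2990)(-0.1201) + (0.9542)(0.9928)(0.8660) = 0.8563.
θ_z = arccos(0.8563) = 31.10°.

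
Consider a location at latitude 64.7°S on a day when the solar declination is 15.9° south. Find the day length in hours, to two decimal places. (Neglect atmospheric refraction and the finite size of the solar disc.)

−tan φ tan δ = −(-2.1155)(-0.2849) = -0.6027; H_s = arccos(-0.6027) = 127.06°.
Day length = 2 H_s / 15° h⁻¹ = 254.12° / 15 = 16.941 h.

16.94 hours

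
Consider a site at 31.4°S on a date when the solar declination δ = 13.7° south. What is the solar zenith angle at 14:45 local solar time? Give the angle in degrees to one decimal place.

Hour angle H = 15° × (14.75 − 12) = 41.25°.
With φ = -31.4°, δ = -13.7°, H = 41.25°: sin φ sin δ = 0.1234, cos φ cos δ cos H = 0.6235, so cos θ_z = 0.7469.
θ_z = arccos(0.7469) = 41.68°.

41.7°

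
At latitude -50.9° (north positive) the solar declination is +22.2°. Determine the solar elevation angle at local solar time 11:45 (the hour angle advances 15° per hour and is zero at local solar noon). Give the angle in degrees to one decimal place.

Hour angle H = 15° × (11.75 − 12) = -3.75°.
With φ = -50.9°, δ = 22.2°, H = -3.75°: sin φ sin δ = -0.2932, cos φ cos δ cos H = 0.5827, so cos θ_z = 0.2895.
θ_z = arccos(0.2895) = 73.17°, so the elevation is 90° − 73.17° = 16.83°.

16.8°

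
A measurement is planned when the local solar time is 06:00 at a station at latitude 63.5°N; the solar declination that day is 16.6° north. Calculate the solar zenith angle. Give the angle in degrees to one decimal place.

Hour angle H = 15° × (6 − 12) = -90.00°.
With φ = 63.5°, δ = 16.6°, H = -90.00°: sin φ sin δ = 0.2557, cos φ cos δ cos H = 0.0000, so cos θ_z = 0.2557.
θ_z = arccos(0.2557) = 75.18°.

75.2°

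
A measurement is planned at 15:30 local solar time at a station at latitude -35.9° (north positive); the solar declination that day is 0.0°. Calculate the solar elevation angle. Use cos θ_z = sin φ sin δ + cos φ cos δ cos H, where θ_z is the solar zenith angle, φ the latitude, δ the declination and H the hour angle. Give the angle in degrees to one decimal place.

29.5°

Hour angle H = 15° × (15.5 − 12) = 52.50°.
With φ = -35.9°, δ = 0.0°, H = 52.50°: sin φ sin δ = 0.0000, cos φ cos δ cos H = 0.4931, so cos θ_z = 0.4931.
θ_z = arccos(0.4931) = 60.46°, so the elevation is 90° − 60.46° = 29.54°.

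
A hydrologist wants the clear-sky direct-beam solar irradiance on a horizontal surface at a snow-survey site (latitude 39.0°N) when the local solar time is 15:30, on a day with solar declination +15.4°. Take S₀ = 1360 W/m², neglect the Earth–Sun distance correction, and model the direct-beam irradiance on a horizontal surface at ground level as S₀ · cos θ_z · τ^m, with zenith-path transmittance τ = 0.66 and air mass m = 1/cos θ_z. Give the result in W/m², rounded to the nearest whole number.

435 W/m²

Hour angle H = 15° × (15.5 − 12) = 52.50°.
cos θ_z = sin(39.0°) sin(15.4°) + cos(39.0°) cos(15.4°) cos(52.50°) = 0.1671 + 0.4561 = 0.6232.
Air mass m = 1/cos θ_z = 1/0.6232 = 1.605; τ^m = 0.66^1.605 = 0.5133.
Surface direct beam = 1360 × 0.6232 × 0.5133 = 435.05 W/m².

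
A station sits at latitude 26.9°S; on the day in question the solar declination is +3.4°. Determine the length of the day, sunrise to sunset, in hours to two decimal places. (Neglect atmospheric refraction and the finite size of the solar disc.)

11.77 hours

−tan φ tan δ = −(-0.5073)(0.0594) = 0.0301; H_s = arccos(0.0301) = 88.28°.
Day length = 2 H_s / 15° h⁻¹ = 176.56° / 15 = 11.771 h.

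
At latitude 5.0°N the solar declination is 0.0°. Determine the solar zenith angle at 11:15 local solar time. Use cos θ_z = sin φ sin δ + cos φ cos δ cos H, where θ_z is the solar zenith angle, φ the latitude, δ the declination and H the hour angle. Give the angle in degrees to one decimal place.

12.3°

Hour angle H = 15° × (11.25 − 12) = -11.25°.
cos θ_z = sin(5.0°) sin(0.0°) + cos(5.0°) cos(0.0°) cos(-11.25°) = 0.0000 + 0.9771 = 0.9771.
θ_z = arccos(0.9771) = 12.29°.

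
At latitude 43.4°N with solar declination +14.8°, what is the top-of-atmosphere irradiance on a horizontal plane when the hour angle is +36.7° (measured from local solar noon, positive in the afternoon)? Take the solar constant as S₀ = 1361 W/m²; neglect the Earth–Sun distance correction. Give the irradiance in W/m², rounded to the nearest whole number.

1005 W/m²

cos θ_z = sin(43.4°) sin(14.8°) + cos(43.4°) cos(14.8°) cos(36.70°) = 0.1755 + 0.5632 = 0.7387.
Top-of-atmosphere irradiance = S₀ cos θ_z = 1361 × 0.7387 = 1005.37 W/m².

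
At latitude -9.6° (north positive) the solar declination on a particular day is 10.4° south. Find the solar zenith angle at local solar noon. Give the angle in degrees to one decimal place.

0.8°

At local solar noon the hour angle is zero, so the zenith angle is |φ − δ| = |-9.6° − (-10.4°)| = 0.8°.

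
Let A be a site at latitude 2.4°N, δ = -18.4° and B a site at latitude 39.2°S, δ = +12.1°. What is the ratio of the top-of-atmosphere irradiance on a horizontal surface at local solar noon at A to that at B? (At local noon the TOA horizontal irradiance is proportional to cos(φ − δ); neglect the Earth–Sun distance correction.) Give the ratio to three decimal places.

1.495

A: cos θ_z = cos(2.4° − (-18.4°)) = 0.9348.
B: cos θ_z = cos(-39.2° − (12.1°)) = 0.6252.
Ratio A/B = 0.9348 / 0.6252 = 1.4952.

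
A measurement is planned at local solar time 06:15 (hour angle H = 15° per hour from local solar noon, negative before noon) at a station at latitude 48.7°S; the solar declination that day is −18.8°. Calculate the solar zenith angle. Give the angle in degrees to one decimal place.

Hour angle H = 15° × (6.25 − 12) = -86.25°.
cos θ_z = sin φ sin δ + cos φ cos δ cos H = (-0.7513)(-0.3223) + (0.6600)(0.9466)(0.0654) = 0.2830.
θ_z = arccos(0.2830) = 73.56°.

73.6°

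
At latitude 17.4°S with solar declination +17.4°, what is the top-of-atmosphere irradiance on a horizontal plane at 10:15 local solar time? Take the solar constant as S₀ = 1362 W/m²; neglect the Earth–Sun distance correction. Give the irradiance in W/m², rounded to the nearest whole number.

991 W/m²

Hour angle H = 15° × (10.25 − 12) = -26.25°.
With φ = -17.4°, δ = 17.4°, H = -26.25°: sin φ sin δ = -0.0894, cos φ cos δ cos H = 0.8167, so cos θ_z = 0.7273.
Top-of-atmosphere irradiance = S₀ cos θ_z = 1362 × 0.7273 = 990.58 W/m².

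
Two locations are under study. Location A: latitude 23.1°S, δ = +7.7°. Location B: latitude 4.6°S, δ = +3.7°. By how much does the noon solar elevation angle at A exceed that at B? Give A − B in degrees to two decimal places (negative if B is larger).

-22.50°

A: 90° − |-23.1 − (7.7)| = 59.20°.
B: 90° − |-4.6 − (3.7)| = 81.70°.
A − B = 59.20 − 81.70 = -22.50°.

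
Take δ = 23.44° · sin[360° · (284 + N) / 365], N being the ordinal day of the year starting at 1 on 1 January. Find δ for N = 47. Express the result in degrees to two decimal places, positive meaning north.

-12.95°

360 × (284 + 47) / 365 = 326.466°; sin(326.466°) = -0.5524.
δ = 23.44 × -0.5524 = -12.948° ≈ -12.95°.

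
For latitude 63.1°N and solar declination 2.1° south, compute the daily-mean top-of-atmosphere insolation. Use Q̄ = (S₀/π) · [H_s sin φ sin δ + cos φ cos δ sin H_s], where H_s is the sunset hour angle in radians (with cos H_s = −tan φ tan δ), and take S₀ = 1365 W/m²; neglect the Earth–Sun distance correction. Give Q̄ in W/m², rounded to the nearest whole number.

−tan φ tan δ = −(1.9711)(-0.0367) = 0.0723; H_s = arccos(0.0723) = 85.85°. In radians, H_s = 1.4984.
H_s sin φ sin δ = 1.4984 × 0.8918 × -0.0366 = -0.0489.
cos φ cos δ sin H_s = 0.4524 × 0.9993 × 0.9974 = 0.4509.
Q̄ = (1365/π) × (-0.0489 + 0.4509) = 434.49 × 0.4020 = 174.66 W/m².

175 W/m²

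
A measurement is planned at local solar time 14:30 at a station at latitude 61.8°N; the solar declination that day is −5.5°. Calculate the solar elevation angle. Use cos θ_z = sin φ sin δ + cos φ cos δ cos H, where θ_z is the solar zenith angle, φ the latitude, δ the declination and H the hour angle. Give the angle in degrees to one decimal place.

16.8°

Hour angle H = 15° × (14.5 − 12) = 37.50°.
cos θ_z = sin φ sin δ + cos φ cos δ cos H = (0.8813)(-0.0958) + (0.4726)(0.9954)(0.7934) = 0.2888.
θ_z = arccos(0.2888) = 73.21°, so the elevation is 90° − 73.21° = 16.79°.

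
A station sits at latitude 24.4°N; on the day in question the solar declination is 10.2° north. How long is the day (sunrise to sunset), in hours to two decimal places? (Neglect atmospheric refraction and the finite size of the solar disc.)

The sunset hour angle satisfies cos H_s = −tan φ tan δ = -0.0816, giving H_s = 94.68°.
Day length = 2 H_s / 15° h⁻¹ = 189.36° / 15 = 12.624 h.

12.62 hours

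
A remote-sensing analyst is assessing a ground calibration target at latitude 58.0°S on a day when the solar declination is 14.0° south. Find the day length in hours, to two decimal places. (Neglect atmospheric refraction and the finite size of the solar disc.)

−tan φ tan δ = −(-1.6003)(-0.2493) = -0.3990; H_s = arccos(-0.3990) = 113.52°.
Day length = 2 H_s / 15° h⁻¹ = 227.04° / 15 = 15.136 h.

15.14 hours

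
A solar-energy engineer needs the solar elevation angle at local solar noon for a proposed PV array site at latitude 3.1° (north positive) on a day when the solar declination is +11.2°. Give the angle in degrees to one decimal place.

81.9°

At local solar noon the hour angle is zero, so the elevation is 90° − |φ − δ| = 90° − |3.1° − (11.2°)| = 90° − 8.1° = 81.9°.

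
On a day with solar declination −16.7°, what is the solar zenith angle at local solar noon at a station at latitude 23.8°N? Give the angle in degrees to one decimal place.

At local solar noon the hour angle is zero, so the zenith angle is |φ − δ| = |23.8° − (-16.7°)| = 40.5°.

40.5°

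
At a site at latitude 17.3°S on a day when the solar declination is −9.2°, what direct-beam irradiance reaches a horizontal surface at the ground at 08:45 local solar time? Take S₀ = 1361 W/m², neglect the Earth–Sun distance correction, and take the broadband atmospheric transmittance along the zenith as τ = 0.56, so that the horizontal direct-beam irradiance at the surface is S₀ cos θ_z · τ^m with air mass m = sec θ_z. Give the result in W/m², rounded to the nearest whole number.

383 W/m²

Hour angle H = 15° × (8.75 − 12) = -48.75°.
With φ = -17.3°, δ = -9.2°, H = -48.75°: sin φ sin δ = 0.0475, cos φ cos δ cos H = 0.6214, so cos θ_z = 0.6689.
Air mass m = 1/cos θ_z = 1/0.6689 = 1.495; τ^m = 0.56^1.495 = 0.4203.
Surface direct beam = 1361 × 0.6689 × 0.4203 = 382.63 W/m².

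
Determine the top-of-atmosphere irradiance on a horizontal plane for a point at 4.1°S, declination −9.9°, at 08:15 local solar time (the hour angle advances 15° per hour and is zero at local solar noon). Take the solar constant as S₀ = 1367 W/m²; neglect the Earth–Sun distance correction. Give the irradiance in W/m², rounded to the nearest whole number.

763 W/m²

Hour angle H = 15° × (8.25 − 12) = -56.25°.
With φ = -4.1°, δ = -9.9°, H = -56.25°: sin φ sin δ = 0.0123, cos φ cos δ cos H = 0.5459, so cos θ_z = 0.5582.
Top-of-atmosphere irradiance = S₀ cos θ_z = 1367 × 0.5582 = 763.06 W/m².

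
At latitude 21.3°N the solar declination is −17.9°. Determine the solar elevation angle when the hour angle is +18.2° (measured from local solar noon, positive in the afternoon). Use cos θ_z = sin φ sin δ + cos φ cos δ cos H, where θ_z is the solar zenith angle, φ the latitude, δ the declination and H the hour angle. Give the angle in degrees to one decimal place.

46.9°

cos θ_z = sin φ sin δ + cos φ cos δ cos H = (0.3633)(-0.3074) + (0.9317)(0.9516)(0.9500) = 0.7306.
θ_z = arccos(0.7306) = 43.06°, so the elevation is 90° − 43.06° = 46.94°.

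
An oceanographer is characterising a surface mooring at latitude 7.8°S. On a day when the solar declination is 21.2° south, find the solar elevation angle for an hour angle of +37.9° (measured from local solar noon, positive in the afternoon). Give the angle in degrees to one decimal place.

cos θ_z = sin φ sin δ + cos φ cos δ cos H = (-0.1357)(-0.3616) + (0.9907)(0.9323)(0.7891) = 0.7779.
θ_z = arccos(0.7779) = 38.93°, so the elevation is 90° − 38.93° = 51.07°.

51.1°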